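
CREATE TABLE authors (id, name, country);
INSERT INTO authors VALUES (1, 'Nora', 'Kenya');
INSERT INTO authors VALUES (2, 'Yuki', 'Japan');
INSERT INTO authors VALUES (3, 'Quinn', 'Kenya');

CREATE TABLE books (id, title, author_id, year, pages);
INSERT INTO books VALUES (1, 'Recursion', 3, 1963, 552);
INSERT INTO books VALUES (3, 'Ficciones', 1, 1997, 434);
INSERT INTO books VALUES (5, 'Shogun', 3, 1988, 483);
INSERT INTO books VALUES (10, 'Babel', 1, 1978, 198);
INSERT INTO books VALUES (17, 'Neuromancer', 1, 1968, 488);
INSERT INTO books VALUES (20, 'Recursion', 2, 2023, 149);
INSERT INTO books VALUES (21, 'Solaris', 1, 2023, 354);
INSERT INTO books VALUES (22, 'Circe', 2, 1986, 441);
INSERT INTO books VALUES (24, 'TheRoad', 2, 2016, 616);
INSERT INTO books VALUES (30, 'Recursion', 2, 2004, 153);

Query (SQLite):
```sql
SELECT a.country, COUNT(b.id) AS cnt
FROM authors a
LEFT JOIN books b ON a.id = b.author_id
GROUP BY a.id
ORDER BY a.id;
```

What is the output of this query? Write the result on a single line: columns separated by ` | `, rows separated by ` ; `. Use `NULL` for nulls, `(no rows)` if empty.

Kenya | 4 ; Japan | 4 ; Kenya | 2

LEFT JOIN keeps every authors row; unmatched ones get NULL for books columns.
Group by authors.id and compute COUNT(b.id). COUNT(col) of an all-NULL group is 0.
  1: ids {3, 10, 17, 21} → COUNT(b.id)=4
  2: ids {20, 22, 24, 30} → COUNT(b.id)=4
  3: ids {1, 5} → COUNT(b.id)=2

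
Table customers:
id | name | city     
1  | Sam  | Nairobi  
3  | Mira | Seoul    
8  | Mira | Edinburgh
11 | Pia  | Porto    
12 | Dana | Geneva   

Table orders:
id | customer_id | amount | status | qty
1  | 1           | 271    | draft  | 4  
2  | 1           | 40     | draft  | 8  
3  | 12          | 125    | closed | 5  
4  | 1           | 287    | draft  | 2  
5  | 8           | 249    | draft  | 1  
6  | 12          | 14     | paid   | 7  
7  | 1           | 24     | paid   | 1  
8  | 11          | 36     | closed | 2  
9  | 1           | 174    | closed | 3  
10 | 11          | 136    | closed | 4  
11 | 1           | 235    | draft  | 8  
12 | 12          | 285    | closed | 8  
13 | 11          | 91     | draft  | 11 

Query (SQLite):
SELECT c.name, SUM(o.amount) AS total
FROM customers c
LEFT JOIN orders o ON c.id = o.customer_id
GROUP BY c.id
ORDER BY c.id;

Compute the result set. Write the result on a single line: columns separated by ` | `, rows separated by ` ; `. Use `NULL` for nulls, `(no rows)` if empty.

Sam | 1031 ; Mira | NULL ; Mira | 249 ; Pia | 263 ; Dana | 424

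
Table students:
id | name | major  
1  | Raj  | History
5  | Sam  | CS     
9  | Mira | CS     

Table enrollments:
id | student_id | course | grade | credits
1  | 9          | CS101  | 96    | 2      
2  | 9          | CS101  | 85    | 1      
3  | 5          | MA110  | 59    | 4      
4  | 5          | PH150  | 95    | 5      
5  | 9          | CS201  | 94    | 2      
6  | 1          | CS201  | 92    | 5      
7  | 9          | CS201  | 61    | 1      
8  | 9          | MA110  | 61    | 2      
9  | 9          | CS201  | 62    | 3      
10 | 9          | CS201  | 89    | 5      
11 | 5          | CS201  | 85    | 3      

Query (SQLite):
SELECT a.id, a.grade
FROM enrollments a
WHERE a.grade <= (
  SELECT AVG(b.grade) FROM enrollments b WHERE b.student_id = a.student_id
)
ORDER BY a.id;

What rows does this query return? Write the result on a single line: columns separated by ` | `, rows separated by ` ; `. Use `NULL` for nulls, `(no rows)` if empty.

For each enrollments row a, compute AVG(grade) over rows sharing a.student_id.
Keep row a if a.grade <= that per-group AVG.
  student_id=1: AVG(grade) = 92.0
  student_id=5: AVG(grade) = 79.666667
  student_id=9: AVG(grade) = 78.285714

3 | 59 ; 6 | 92 ; 7 | 61 ; 8 | 61 ; 9 | 62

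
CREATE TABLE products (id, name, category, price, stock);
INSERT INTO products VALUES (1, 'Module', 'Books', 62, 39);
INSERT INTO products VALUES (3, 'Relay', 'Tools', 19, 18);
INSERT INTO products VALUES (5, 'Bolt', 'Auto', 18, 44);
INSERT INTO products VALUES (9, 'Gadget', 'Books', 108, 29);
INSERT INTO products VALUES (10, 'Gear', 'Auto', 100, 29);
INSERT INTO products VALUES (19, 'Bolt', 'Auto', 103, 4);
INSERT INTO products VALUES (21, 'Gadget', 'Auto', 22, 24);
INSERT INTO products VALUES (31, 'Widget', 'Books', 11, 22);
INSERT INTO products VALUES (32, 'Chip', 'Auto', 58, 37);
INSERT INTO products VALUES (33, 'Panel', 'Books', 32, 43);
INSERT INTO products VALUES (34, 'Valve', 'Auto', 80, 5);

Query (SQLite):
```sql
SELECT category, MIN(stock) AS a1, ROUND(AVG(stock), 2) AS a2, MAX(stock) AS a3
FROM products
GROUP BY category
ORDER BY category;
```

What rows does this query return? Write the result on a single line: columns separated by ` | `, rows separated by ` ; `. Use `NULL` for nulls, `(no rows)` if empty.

Auto | 4 | 23.83 | 44 ; Books | 22 | 33.25 | 43 ; Tools | 18 | 18 | 18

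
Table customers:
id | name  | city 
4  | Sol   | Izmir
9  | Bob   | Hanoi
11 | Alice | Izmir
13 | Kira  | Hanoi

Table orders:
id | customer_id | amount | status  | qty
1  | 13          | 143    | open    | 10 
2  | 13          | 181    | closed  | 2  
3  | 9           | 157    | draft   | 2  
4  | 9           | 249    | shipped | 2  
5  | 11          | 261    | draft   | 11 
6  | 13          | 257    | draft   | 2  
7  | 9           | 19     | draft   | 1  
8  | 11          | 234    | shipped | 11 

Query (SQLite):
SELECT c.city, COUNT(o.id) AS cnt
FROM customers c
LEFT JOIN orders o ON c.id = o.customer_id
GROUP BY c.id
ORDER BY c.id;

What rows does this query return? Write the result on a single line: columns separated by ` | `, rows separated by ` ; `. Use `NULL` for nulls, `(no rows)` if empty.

Izmir | 0 ; Hanoi | 3 ; Izmir | 2 ; Hanoi | 3

LEFT JOIN keeps every customers row; unmatched ones get NULL for orders columns.
Group by customers.id and compute COUNT(o.id). COUNT(col) of an all-NULL group is 0.
  4: ids {—} → COUNT(o.id)=0
  9: ids {3, 4, 7} → COUNT(o.id)=3
  11: ids {5, 8} → COUNT(o.id)=2
  13: ids {1, 2, 6} → COUNT(o.id)=3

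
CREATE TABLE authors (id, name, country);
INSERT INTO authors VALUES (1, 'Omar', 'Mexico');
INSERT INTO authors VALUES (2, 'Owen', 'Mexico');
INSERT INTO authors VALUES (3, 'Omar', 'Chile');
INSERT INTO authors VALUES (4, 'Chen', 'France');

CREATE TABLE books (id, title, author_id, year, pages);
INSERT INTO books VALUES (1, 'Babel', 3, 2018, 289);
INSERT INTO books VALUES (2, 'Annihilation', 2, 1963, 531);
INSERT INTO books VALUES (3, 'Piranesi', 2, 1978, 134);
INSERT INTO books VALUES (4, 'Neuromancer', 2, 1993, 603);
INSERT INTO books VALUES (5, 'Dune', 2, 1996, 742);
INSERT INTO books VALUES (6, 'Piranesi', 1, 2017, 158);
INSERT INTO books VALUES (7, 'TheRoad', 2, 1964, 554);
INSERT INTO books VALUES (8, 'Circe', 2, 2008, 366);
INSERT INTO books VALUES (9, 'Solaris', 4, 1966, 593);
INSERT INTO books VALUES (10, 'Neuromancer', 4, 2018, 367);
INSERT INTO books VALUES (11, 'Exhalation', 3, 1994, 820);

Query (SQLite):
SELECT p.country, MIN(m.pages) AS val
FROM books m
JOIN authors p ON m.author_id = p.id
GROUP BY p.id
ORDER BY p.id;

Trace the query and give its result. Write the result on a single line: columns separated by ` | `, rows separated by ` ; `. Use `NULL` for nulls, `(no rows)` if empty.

Mexico | 158 ; Mexico | 134 ; Chile | 289 ; France | 367

Join each books row to its authors via author_id.
Group joined rows by authors.id; compute MIN(m.pages) per group.
  1: ids {6} → MIN(m.pages)=158
  2: ids {2, 3, 4, 5, 7, 8} → MIN(m.pages)=134
  3: ids {1, 11} → MIN(m.pages)=289
  4: ids {9, 10} → MIN(m.pages)=367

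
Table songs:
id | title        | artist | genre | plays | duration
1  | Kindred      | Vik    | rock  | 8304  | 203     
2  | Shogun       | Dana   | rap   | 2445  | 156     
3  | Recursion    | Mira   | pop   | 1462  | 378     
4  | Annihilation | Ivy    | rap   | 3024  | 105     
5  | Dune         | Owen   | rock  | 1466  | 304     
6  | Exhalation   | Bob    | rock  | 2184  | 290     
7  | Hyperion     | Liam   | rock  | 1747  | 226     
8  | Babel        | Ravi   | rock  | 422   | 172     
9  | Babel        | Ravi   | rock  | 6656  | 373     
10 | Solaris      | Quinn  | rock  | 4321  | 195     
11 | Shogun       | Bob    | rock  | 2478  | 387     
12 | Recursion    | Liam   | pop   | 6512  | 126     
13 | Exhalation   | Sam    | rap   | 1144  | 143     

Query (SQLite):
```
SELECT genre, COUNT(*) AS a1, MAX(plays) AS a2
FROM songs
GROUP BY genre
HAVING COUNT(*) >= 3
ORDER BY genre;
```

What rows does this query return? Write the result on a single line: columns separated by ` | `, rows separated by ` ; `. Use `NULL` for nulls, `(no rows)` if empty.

Group songs by genre.
Per group compute: COUNT(*), MAX(plays).
HAVING: drop groups with fewer than 3 rows.
  pop: ids {3, 12} → COUNT(*)=2, MAX(plays)=6512
  rap: ids {2, 4, 13} → COUNT(*)=3, MAX(plays)=3024
  rock: ids {1, 5, 6, 7, 8, 9, 10, 11} → COUNT(*)=8, MAX(plays)=8304

rap | 3 | 3024 ; rock | 8 | 8304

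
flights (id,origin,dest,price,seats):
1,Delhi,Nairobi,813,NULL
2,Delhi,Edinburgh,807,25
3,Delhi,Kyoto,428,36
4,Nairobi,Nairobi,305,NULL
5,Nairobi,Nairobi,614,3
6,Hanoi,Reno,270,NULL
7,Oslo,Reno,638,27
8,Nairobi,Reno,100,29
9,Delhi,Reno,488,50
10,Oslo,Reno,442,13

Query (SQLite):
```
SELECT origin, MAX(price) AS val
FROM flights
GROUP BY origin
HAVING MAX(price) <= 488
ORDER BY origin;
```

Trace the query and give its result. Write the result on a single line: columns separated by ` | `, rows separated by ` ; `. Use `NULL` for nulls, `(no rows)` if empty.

Hanoi | 270

Partition flights by origin; compute MAX(price) within each group.
HAVING: keep groups where MAX(price) <= 488.
  Delhi: ids {1, 2, 3, 9} → MAX(price)=813
  Hanoi: ids {6} → MAX(price)=270
  Nairobi: ids {4, 5, 8} → MAX(price)=614
  Oslo: ids {7, 10} → MAX(price)=638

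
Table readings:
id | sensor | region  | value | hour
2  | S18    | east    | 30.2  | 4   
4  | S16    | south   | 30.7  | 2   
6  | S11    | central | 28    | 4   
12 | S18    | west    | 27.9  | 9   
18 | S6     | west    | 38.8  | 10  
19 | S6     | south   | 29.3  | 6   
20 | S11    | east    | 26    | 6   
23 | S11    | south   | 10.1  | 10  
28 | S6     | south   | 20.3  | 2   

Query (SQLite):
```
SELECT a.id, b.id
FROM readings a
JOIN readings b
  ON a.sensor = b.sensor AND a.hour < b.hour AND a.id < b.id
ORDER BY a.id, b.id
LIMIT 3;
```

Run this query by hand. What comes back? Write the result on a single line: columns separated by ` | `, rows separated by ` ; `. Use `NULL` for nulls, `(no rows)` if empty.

2 | 12 ; 6 | 20 ; 6 | 23

Pairs (a,b) with same sensor, a.hour < b.hour, a.id < b.id.
sensor groups: S11:{6,20,23} S16:{4} S18:{2,12} S6:{18,19,28}
Ordered by (a.id, b.id); first 3.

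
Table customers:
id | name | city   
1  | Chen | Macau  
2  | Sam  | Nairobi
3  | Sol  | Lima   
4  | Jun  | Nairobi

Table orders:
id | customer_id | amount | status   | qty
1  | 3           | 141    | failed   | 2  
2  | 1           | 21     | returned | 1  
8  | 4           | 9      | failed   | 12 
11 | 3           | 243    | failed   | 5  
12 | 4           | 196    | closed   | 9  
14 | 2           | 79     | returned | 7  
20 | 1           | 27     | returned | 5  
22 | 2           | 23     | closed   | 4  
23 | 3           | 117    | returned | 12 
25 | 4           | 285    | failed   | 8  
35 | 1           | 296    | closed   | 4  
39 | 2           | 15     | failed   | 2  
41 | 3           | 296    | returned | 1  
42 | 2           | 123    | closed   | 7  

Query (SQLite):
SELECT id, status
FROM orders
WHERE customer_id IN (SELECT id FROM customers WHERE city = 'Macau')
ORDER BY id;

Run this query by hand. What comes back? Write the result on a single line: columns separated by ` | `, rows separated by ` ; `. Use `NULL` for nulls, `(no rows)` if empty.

2 | returned ; 20 | returned ; 35 | closed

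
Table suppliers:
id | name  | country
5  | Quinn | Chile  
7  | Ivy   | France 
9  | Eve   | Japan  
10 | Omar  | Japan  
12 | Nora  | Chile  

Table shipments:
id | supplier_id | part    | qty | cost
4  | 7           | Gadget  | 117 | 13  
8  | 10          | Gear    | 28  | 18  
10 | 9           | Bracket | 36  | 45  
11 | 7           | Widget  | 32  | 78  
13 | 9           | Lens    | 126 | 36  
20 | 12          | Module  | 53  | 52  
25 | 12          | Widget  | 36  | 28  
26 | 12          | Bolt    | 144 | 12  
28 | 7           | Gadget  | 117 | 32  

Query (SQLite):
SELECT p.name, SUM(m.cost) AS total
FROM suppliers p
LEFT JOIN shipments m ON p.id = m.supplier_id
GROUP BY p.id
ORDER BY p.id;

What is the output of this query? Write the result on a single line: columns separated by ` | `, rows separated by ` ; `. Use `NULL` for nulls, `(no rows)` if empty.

LEFT JOIN keeps every suppliers row; unmatched ones get NULL for shipments columns.
Group by suppliers.id and compute SUM(m.cost). SUM over an all-NULL group is NULL.
  5: ids {—} → SUM(m.cost)=NULL
  7: ids {4, 11, 28} → SUM(m.cost)=123
  9: ids {10, 13} → SUM(m.cost)=81
  10: ids {8} → SUM(m.cost)=18
  12: ids {20, 25, 26} → SUM(m.cost)=92

Quinn | NULL ; Ivy | 123 ; Eve | 81 ; Omar | 18 ; Nora | 92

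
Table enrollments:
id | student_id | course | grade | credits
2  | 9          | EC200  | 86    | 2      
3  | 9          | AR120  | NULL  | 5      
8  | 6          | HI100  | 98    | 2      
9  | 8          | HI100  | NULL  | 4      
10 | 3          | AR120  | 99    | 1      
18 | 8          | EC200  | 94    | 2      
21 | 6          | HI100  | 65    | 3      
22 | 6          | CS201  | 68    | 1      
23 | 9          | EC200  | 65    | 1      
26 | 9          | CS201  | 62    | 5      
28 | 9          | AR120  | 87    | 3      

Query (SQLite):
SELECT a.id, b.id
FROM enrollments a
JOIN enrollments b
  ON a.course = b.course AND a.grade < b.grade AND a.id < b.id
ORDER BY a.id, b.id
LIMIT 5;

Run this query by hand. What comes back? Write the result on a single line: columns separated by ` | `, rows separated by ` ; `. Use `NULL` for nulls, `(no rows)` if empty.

Pairs (a,b) with same course, a.grade < b.grade, a.id < b.id.
course groups: AR120:{3,10,28} CS201:{22,26} EC200:{2,18,23} HI100:{8,9,21}
Ordered by (a.id, b.id); first 5.

2 | 18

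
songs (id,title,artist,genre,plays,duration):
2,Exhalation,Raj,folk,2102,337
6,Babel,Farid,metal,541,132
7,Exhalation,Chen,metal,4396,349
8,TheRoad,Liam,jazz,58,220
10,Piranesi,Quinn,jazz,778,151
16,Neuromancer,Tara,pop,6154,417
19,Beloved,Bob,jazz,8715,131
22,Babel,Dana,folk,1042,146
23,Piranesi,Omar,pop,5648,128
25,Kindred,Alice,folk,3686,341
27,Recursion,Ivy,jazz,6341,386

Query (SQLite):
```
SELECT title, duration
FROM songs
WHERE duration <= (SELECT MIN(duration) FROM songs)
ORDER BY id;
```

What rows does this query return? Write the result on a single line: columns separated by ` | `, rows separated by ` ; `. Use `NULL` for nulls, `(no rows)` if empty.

Piranesi | 128

Scalar subquery: MIN(duration) over all songs rows = 128.
Keep rows where duration <= that value.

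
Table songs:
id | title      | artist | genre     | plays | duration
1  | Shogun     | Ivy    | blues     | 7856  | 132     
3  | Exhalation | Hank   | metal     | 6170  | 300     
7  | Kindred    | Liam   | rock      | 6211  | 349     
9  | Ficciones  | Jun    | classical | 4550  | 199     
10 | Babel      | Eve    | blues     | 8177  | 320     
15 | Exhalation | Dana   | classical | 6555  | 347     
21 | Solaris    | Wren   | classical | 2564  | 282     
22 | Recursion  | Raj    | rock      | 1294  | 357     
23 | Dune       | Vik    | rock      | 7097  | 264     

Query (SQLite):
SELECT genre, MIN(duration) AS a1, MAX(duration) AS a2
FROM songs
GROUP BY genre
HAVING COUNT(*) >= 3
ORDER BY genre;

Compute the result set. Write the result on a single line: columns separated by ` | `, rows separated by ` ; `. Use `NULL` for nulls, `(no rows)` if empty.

Group songs by genre.
Per group compute: MIN(duration), MAX(duration).
HAVING: drop groups with fewer than 3 rows.
  blues: ids {1, 10} → MIN(duration)=132, MAX(duration)=320
  classical: ids {9, 15, 21} → MIN(duration)=199, MAX(duration)=347
  metal: ids {3} → MIN(duration)=300, MAX(duration)=300
  rock: ids {7, 22, 23} → MIN(duration)=264, MAX(duration)=357

classical | 199 | 347 ; rock | 264 | 357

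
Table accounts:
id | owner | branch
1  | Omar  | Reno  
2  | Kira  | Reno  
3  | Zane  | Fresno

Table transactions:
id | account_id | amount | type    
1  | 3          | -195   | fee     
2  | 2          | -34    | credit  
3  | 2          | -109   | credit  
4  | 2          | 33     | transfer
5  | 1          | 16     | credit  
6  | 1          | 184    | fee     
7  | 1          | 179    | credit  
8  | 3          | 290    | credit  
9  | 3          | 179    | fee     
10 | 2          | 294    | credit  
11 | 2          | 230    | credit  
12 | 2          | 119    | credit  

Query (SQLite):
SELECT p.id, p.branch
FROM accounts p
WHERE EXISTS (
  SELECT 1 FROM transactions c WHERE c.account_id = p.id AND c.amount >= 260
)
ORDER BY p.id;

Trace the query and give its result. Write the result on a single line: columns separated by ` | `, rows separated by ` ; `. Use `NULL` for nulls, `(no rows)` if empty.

2 | Reno ; 3 | Fresno

For each accounts row, check whether any transactions with matching account_id has amount >= 260.
Keep rows where that is true.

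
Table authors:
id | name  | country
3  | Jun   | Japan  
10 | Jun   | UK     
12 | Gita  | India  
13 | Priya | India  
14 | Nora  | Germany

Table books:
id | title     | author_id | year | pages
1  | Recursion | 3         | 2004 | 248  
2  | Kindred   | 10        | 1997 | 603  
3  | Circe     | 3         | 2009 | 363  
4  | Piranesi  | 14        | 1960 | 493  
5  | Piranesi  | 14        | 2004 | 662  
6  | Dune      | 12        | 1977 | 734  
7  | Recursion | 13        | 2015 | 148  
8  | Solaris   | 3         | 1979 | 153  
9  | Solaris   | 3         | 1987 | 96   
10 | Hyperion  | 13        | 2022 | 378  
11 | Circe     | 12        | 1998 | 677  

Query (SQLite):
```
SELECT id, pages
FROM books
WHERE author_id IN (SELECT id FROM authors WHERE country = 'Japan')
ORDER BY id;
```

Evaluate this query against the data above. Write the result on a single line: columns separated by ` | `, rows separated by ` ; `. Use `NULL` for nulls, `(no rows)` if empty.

Inner query: authors.id where country = 'Japan'.
Outer: keep books rows whose author_id is in that set.
Inner query → {3}

1 | 248 ; 3 | 363 ; 8 | 153 ; 9 | 96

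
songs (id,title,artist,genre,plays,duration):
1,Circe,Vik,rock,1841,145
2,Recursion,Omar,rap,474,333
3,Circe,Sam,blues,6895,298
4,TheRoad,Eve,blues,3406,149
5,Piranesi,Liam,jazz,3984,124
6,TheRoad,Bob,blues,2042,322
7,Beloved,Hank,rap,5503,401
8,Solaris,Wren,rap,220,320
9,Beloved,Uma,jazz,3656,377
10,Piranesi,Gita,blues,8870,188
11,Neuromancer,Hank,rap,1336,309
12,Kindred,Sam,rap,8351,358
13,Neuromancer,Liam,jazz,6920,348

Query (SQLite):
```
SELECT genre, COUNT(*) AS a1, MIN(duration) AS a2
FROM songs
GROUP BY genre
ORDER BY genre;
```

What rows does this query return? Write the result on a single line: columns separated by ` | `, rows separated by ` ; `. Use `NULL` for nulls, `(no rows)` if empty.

Group songs by genre.
Per group compute: COUNT(*), MIN(duration).
  blues: ids {3, 4, 6, 10} → COUNT(*)=4, MIN(duration)=149
  jazz: ids {5, 9, 13} → COUNT(*)=3, MIN(duration)=124
  rap: ids {2, 7, 8, 11, 12} → COUNT(*)=5, MIN(duration)=309
  rock: ids {1} → COUNT(*)=1, MIN(duration)=145

blues | 4 | 149 ; jazz | 3 | 124 ; rap | 5 | 309 ; rock | 1 | 145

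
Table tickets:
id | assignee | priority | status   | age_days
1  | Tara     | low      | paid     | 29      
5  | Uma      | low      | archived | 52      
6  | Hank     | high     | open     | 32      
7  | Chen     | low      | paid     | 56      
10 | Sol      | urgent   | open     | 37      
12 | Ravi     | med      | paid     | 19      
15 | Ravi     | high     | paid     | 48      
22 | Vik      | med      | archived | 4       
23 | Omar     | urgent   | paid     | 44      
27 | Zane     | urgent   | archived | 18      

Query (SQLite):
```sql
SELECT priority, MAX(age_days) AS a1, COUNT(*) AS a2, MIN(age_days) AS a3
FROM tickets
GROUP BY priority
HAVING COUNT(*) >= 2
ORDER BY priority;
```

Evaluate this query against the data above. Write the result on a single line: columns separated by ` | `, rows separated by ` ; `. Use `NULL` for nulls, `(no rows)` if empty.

Group tickets by priority.
Per group compute: MAX(age_days), COUNT(*), MIN(age_days).
HAVING: drop groups with fewer than 2 rows.
  high: ids {6, 15} → MAX(age_days)=48, COUNT(*)=2, MIN(age_days)=32
  low: ids {1, 5, 7} → MAX(age_days)=56, COUNT(*)=3, MIN(age_days)=29
  med: ids {12, 22} → MAX(age_days)=19, COUNT(*)=2, MIN(age_days)=4
  urgent: ids {10, 23, 27} → MAX(age_days)=44, COUNT(*)=3, MIN(age_days)=18

high | 48 | 2 | 32 ; low | 56 | 3 | 29 ; med | 19 | 2 | 4 ; urgent | 44 | 3 | 18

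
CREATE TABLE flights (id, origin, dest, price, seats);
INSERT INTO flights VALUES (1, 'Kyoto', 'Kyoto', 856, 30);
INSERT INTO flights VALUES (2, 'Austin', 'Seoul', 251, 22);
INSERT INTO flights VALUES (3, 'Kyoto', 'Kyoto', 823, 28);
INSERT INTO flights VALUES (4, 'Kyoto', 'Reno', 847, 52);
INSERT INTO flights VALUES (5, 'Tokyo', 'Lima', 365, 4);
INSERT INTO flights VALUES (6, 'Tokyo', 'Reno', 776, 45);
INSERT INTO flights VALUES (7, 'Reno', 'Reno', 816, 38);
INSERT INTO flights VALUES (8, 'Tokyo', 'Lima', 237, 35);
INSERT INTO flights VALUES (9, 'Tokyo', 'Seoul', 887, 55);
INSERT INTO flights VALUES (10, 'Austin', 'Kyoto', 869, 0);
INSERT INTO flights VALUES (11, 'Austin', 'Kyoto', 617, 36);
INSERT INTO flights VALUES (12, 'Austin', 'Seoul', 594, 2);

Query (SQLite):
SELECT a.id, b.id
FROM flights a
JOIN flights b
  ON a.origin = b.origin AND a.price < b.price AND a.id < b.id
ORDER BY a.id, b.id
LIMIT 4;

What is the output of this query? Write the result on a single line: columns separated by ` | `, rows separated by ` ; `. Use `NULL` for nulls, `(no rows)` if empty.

2 | 10 ; 2 | 11 ; 2 | 12 ; 3 | 4

Pairs (a,b) with same origin, a.price < b.price, a.id < b.id.
origin groups: Austin:{2,10,11,12} Kyoto:{1,3,4} Reno:{7} Tokyo:{5,6,8,9}
Ordered by (a.id, b.id); first 4.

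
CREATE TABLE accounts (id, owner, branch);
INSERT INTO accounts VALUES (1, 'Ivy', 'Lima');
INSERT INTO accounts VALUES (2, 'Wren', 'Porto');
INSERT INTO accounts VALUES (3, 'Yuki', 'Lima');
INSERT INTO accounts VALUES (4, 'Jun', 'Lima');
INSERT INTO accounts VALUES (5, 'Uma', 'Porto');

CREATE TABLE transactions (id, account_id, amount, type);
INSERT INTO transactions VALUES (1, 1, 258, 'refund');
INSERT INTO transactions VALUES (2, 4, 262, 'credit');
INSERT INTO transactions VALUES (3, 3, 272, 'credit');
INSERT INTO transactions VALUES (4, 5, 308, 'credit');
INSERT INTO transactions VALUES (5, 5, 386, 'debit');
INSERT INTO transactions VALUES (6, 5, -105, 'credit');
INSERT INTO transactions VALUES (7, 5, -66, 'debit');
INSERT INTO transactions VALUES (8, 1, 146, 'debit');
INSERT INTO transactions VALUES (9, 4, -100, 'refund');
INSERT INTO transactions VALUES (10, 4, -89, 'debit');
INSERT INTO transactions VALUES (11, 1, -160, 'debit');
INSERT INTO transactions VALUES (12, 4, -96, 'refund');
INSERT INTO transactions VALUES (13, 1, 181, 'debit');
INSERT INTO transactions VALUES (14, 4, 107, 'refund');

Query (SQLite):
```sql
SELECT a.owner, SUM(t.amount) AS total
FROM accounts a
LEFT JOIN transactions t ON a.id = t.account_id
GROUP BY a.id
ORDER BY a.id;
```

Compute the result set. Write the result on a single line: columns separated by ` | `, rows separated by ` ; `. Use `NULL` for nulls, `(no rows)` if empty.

Ivy | 425 ; Wren | NULL ; Yuki | 272 ; Jun | 84 ; Uma | 523

LEFT JOIN keeps every accounts row; unmatched ones get NULL for transactions columns.
Group by accounts.id and compute SUM(t.amount). SUM over an all-NULL group is NULL.
  1: ids {1, 8, 11, 13} → SUM(t.amount)=425
  2: ids {—} → SUM(t.amount)=NULL
  3: ids {3} → SUM(t.amount)=272
  4: ids {2, 9, 10, 12, 14} → SUM(t.amount)=84
  5: ids {4, 5, 6, 7} → SUM(t.amount)=523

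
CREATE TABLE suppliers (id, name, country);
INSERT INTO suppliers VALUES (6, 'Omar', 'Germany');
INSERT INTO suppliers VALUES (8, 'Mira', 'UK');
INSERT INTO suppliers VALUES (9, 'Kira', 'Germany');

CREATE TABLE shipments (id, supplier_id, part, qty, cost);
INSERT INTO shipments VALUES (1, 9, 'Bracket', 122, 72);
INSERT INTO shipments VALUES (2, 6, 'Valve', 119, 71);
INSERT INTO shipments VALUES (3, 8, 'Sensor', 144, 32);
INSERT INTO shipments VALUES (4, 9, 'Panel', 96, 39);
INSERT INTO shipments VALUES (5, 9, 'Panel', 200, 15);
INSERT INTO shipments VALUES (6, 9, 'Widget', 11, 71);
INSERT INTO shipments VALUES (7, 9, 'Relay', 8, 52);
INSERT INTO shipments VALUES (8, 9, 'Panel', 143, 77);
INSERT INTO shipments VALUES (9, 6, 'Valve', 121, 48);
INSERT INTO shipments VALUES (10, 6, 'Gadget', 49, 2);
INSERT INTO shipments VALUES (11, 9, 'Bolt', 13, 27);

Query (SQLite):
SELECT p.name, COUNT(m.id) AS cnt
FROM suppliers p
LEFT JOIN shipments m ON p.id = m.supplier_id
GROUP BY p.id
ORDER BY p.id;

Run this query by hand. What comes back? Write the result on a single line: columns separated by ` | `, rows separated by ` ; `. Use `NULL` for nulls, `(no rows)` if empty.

LEFT JOIN keeps every suppliers row; unmatched ones get NULL for shipments columns.
Group by suppliers.id and compute COUNT(m.id). COUNT(col) of an all-NULL group is 0.
  6: ids {2, 9, 10} → COUNT(m.id)=3
  8: ids {3} → COUNT(m.id)=1
  9: ids {1, 4, 5, 6, 7, 8, 11} → COUNT(m.id)=7

Omar | 3 ; Mira | 1 ; Kira | 7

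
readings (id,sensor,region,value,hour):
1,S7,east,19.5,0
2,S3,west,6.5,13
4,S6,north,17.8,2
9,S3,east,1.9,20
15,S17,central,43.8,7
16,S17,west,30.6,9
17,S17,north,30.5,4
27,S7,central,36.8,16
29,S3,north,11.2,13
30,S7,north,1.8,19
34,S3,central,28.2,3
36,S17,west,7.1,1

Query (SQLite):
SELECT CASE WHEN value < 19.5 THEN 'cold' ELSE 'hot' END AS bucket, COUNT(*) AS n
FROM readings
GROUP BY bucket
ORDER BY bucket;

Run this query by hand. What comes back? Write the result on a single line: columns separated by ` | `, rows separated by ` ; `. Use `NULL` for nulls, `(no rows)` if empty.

cold | 6 ; hot | 6

Bucket rows by value < 19.5 → 'cold' else 'hot'; count each bucket.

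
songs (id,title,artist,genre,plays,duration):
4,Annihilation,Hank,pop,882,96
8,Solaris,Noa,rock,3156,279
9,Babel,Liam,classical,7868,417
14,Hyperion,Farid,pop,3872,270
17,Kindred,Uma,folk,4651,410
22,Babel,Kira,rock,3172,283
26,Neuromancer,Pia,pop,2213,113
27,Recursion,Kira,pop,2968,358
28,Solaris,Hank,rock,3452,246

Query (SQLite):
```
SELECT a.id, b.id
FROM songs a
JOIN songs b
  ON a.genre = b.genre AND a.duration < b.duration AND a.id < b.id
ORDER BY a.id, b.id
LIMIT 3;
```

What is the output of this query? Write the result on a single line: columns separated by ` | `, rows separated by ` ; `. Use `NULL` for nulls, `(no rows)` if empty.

4 | 14 ; 4 | 26 ; 4 | 27

Pairs (a,b) with same genre, a.duration < b.duration, a.id < b.id.
genre groups: classical:{9} folk:{17} pop:{4,14,26,27} rock:{8,22,28}
Ordered by (a.id, b.id); first 3.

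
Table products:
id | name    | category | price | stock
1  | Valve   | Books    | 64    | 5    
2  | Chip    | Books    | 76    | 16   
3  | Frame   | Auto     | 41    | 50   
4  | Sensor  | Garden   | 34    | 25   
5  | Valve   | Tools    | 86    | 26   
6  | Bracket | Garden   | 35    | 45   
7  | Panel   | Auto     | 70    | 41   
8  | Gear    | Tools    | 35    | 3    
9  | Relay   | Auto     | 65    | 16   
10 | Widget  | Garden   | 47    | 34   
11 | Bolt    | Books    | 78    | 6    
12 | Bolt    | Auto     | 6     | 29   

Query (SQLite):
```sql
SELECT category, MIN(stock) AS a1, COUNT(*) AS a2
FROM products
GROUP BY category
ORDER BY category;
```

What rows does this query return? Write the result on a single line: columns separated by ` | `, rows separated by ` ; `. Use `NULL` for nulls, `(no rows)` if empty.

Auto | 16 | 4 ; Books | 5 | 3 ; Garden | 25 | 3 ; Tools | 3 | 2

Group products by category.
Per group compute: MIN(stock), COUNT(*).
  Auto: ids {3, 7, 9, 12} → MIN(stock)=16, COUNT(*)=4
  Books: ids {1, 2, 11} → MIN(stock)=5, COUNT(*)=3
  Garden: ids {4, 6, 10} → MIN(stock)=25, COUNT(*)=3
  Tools: ids {5, 8} → MIN(stock)=3, COUNT(*)=2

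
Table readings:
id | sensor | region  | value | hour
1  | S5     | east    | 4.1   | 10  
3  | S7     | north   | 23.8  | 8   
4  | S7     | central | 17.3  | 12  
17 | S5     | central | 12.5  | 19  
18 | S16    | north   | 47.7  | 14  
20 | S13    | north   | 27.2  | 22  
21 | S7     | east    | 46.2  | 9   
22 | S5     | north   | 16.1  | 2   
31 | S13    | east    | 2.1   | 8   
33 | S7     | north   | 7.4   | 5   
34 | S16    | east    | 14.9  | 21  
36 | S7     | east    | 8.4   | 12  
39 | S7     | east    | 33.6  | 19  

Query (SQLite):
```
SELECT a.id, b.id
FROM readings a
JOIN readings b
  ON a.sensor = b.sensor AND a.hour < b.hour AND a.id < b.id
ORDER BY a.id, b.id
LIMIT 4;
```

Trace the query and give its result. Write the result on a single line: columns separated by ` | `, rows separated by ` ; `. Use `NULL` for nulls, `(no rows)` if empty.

1 | 17 ; 3 | 4 ; 3 | 21 ; 3 | 36

Pairs (a,b) with same sensor, a.hour < b.hour, a.id < b.id.
sensor groups: S13:{20,31} S16:{18,34} S5:{1,17,22} S7:{3,4,21,33,36,39}
Ordered by (a.id, b.id); first 4.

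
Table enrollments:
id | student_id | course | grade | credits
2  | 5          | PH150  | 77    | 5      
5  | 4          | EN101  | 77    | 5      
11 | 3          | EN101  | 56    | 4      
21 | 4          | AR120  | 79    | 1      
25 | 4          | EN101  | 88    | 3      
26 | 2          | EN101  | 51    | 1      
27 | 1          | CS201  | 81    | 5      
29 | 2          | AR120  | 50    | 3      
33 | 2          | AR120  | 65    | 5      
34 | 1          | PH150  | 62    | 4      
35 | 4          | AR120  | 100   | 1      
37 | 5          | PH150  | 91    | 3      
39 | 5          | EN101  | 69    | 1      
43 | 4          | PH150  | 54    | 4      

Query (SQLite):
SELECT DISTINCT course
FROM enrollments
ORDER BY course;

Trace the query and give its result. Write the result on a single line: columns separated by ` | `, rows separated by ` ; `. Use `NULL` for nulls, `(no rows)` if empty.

AR120 ; CS201 ; EN101 ; PH150

Collect distinct course values from enrollments.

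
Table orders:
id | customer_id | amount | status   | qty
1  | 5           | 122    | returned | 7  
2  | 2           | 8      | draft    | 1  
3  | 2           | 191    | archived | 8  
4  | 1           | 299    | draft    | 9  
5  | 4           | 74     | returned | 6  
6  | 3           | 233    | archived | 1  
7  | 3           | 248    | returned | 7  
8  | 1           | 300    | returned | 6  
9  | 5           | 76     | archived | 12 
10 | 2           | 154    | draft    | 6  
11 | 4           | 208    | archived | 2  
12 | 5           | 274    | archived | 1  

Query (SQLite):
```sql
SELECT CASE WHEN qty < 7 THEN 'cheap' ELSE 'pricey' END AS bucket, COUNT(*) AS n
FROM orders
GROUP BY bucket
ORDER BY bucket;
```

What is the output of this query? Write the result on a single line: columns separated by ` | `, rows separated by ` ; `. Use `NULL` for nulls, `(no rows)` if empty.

Bucket rows by qty < 7 → 'cheap' else 'pricey'; count each bucket.

cheap | 7 ; pricey | 5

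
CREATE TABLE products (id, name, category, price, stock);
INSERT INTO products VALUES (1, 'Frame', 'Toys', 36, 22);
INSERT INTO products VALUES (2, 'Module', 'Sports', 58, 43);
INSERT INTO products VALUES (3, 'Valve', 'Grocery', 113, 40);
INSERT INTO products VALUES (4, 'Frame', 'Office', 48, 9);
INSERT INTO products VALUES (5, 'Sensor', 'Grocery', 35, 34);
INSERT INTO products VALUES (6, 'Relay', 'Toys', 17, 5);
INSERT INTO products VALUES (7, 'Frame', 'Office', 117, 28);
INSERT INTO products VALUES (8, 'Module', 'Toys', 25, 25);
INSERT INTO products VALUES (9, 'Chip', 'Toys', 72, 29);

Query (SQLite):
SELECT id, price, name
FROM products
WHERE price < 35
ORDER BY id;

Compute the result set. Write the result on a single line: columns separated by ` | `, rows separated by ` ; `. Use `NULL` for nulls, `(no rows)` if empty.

6 | 17 | Relay ; 8 | 25 | Module

price < 35: ids {6, 8}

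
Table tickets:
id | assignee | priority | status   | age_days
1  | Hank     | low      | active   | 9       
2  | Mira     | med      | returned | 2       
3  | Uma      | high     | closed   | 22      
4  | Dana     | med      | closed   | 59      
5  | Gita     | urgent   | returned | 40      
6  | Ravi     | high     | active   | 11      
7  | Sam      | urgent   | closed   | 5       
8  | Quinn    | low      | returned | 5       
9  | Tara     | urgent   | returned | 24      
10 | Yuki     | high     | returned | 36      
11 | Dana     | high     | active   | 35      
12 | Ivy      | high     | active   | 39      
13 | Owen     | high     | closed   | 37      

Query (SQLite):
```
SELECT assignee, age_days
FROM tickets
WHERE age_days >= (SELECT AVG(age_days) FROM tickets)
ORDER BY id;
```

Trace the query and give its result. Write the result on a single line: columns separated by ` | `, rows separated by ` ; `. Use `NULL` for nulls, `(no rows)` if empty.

Dana | 59 ; Gita | 40 ; Yuki | 36 ; Dana | 35 ; Ivy | 39 ; Owen | 37

Scalar subquery: AVG(age_days) over all tickets rows = 24.923077 (≈; comparison uses full precision).
Keep rows where age_days >= that value.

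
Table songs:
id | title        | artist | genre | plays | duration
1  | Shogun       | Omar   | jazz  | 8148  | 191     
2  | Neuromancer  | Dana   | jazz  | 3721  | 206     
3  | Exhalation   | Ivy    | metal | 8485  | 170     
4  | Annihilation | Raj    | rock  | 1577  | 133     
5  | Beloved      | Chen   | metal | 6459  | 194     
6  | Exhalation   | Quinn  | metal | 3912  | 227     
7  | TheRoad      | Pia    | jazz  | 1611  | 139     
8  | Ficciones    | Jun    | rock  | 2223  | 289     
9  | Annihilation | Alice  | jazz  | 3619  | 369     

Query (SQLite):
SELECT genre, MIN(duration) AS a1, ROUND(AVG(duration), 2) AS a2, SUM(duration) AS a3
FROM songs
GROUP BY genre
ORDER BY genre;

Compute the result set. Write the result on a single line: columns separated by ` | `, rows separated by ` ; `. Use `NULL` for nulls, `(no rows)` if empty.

jazz | 139 | 226.25 | 905 ; metal | 170 | 197 | 591 ; rock | 133 | 211 | 422

Group songs by genre.
Per group compute: MIN(duration), ROUND(AVG(duration), 2), SUM(duration).
  jazz: ids {1, 2, 7, 9} → MIN(duration)=139, ROUND(AVG(duration), 2)=226.25, SUM(duration)=905
  metal: ids {3, 5, 6} → MIN(duration)=170, ROUND(AVG(duration), 2)=197, SUM(duration)=591
  rock: ids {4, 8} → MIN(duration)=133, ROUND(AVG(duration), 2)=211, SUM(duration)=422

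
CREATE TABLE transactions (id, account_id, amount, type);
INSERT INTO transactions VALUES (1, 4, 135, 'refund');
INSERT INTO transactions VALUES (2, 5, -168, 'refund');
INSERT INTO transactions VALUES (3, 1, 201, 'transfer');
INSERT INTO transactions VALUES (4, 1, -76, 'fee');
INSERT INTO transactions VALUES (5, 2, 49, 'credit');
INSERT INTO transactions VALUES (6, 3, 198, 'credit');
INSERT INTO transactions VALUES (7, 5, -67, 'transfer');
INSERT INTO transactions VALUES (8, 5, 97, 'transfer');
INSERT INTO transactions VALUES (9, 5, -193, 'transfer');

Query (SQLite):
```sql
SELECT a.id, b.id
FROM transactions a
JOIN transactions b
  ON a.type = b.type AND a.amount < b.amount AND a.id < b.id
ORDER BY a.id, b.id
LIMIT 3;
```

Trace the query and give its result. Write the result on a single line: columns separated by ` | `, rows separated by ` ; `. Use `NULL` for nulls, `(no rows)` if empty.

5 | 6 ; 7 | 8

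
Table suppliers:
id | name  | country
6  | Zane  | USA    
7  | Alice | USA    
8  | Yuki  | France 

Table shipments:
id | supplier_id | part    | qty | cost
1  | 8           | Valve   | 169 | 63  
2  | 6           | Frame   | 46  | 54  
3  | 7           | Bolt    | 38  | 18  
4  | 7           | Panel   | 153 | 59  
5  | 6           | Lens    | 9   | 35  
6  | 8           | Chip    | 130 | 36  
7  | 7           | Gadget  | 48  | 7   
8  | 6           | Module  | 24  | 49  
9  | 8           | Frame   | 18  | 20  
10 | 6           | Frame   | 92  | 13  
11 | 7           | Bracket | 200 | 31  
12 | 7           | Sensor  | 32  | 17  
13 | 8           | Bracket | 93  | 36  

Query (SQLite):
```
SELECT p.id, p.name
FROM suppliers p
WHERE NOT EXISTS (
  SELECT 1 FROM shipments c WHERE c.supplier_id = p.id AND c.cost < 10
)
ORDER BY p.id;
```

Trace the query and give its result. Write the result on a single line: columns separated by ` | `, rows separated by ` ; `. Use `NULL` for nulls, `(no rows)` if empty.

6 | Zane ; 8 | Yuki

For each suppliers row, check whether any shipments with matching supplier_id has cost < 10.
Keep rows where that is false.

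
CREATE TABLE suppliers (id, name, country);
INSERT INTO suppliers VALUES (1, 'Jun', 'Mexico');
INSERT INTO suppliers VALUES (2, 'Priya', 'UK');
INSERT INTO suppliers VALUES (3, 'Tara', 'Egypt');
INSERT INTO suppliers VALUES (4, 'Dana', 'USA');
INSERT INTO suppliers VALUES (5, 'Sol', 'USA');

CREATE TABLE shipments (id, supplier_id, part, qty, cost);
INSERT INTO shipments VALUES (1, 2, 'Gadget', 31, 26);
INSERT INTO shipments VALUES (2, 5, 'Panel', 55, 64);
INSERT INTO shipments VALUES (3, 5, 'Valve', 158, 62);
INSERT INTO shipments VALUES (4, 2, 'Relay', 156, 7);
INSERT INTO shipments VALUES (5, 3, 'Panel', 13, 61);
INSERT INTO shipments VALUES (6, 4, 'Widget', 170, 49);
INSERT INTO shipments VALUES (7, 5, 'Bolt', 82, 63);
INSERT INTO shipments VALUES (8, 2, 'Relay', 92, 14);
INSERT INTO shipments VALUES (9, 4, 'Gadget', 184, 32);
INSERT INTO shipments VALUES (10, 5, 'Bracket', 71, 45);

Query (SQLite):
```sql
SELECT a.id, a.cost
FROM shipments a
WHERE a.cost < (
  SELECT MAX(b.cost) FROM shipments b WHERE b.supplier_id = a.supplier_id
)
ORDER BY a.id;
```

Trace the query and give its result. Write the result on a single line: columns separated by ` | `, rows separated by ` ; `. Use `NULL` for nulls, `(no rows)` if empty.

For each shipments row a, compute MAX(cost) over rows sharing a.supplier_id.
Keep row a if a.cost < that per-group MAX.
  supplier_id=2: MAX(cost) = 26
  supplier_id=3: MAX(cost) = 61
  supplier_id=4: MAX(cost) = 49
  supplier_id=5: MAX(cost) = 64

3 | 62 ; 4 | 7 ; 7 | 63 ; 8 | 14 ; 9 | 32 ; 10 | 45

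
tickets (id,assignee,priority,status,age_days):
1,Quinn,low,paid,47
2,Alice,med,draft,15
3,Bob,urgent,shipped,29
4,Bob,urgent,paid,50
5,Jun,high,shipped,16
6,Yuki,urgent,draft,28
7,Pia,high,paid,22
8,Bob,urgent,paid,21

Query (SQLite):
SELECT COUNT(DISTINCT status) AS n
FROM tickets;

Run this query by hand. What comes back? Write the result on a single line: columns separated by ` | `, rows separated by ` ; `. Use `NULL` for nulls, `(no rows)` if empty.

Count distinct non-NULL status values.

3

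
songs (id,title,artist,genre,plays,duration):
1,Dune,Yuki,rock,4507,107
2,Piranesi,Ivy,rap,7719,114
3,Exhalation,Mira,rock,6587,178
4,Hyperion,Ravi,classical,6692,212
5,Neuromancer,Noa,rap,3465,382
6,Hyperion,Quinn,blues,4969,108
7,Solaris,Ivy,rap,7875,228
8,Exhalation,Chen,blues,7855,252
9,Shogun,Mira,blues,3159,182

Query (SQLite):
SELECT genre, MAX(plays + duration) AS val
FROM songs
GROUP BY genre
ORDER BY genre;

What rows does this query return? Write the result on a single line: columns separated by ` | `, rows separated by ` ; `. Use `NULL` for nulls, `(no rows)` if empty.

blues | 8107 ; classical | 6904 ; rap | 8103 ; rock | 6765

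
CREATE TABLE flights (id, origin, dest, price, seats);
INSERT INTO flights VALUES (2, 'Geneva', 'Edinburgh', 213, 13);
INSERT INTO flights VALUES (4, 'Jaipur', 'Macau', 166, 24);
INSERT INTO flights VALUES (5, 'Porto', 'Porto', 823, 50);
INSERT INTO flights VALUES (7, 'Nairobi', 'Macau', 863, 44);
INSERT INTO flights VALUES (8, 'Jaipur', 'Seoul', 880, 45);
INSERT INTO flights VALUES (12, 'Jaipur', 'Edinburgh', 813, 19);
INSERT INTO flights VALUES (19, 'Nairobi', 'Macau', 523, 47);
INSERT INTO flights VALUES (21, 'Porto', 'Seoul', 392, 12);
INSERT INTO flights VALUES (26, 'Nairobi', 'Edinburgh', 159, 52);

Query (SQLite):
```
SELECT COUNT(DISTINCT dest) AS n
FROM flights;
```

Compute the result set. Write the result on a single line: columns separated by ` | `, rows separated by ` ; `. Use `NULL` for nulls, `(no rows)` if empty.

4

Count distinct non-NULL dest values.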